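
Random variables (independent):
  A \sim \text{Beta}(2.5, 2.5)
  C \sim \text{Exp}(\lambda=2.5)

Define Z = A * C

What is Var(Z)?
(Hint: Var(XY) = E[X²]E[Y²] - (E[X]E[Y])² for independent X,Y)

Var(XY) = E[X²]E[Y²] - (E[X]E[Y])²
E[A] = 0.5, Var(A) = 0.041666667
E[C] = 0.4, Var(C) = 0.16
E[A²] = 0.041666667 + 0.5² = 0.29166667
E[C²] = 0.16 + 0.4² = 0.32
Var(Z) = 0.29166667*0.32 - (0.5*0.4)²
= 0.093333333 - 0.04 = 0.053333333

0.053333333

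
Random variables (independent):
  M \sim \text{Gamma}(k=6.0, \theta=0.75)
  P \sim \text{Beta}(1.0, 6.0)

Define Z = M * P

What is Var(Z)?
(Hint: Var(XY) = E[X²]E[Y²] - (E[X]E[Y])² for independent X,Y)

Var(XY) = E[X²]E[Y²] - (E[X]E[Y])²
E[M] = 4.5, Var(M) = 3.375
E[P] = 0.14285714, Var(P) = 0.015306122
E[M²] = 3.375 + 4.5² = 23.625
E[P²] = 0.015306122 + 0.14285714² = 0.035714286
Var(Z) = 23.625*0.035714286 - (4.5*0.14285714)²
= 0.84375 - 0.41326531 = 0.43048469

0.43048469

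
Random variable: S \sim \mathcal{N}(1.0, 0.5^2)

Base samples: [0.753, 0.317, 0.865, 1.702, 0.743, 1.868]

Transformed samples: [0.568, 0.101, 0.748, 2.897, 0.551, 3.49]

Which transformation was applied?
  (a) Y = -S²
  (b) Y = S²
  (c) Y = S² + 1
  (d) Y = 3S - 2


Checking option (b) Y = S²:
  S = 0.753 -> Y = 0.568 ✓
  S = 0.317 -> Y = 0.101 ✓
  S = 0.865 -> Y = 0.748 ✓
All samples match this transformation.

(b) S²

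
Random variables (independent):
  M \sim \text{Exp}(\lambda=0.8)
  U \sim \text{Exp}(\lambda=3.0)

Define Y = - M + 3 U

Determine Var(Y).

For independent RVs: Var(aX + bY) = a²Var(X) + b²Var(Y)
Var(M) = 1.5625
Var(U) = 0.11111111
Var(Y) = (-1)²*1.5625 + 3²*0.11111111
= 1*1.5625 + 9*0.11111111 = 2.5625

2.5625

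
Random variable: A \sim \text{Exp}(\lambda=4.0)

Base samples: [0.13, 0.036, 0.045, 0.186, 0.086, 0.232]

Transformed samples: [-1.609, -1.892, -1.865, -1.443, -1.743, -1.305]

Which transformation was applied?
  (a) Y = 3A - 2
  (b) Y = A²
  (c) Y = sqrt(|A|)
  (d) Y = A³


Checking option (a) Y = 3A - 2:
  A = 0.13 -> Y = -1.609 ✓
  A = 0.036 -> Y = -1.892 ✓
  A = 0.045 -> Y = -1.865 ✓
All samples match this transformation.

(a) 3A - 2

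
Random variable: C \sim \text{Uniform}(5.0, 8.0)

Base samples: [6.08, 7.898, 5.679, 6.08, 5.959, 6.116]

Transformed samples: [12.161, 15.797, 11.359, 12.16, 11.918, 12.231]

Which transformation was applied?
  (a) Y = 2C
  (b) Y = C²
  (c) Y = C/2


Checking option (a) Y = 2C:
  C = 6.08 -> Y = 12.161 ✓
  C = 7.898 -> Y = 15.797 ✓
  C = 5.679 -> Y = 11.359 ✓
All samples match this transformation.

(a) 2C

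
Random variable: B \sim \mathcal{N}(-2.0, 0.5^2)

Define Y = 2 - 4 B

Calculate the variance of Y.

For Y = aB + b: Var(Y) = a² * Var(B)
Var(B) = 0.5^2 = 0.25
Var(Y) = (-4)² * 0.25 = 16 * 0.25 = 4

4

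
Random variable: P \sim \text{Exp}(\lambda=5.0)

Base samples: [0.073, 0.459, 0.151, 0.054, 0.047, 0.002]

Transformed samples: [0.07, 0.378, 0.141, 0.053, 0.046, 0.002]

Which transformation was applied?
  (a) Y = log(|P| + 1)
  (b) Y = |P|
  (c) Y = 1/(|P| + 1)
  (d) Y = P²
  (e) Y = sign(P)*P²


Checking option (a) Y = log(|P| + 1):
  P = 0.073 -> Y = 0.07 ✓
  P = 0.459 -> Y = 0.378 ✓
  P = 0.151 -> Y = 0.141 ✓
All samples match this transformation.

(a) log(|P| + 1)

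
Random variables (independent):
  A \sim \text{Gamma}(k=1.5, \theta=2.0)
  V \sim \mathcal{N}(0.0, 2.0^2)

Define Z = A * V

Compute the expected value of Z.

For independent RVs: E[XY] = E[X]*E[Y]
E[A] = 3
E[V] = 0
E[Z] = 3 * 0 = 0

0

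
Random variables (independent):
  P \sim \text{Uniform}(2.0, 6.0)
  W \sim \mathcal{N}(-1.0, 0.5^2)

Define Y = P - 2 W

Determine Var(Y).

For independent RVs: Var(aX + bY) = a²Var(X) + b²Var(Y)
Var(P) = 1.3333333
Var(W) = 0.25
Var(Y) = 1²*1.3333333 + (-2)²*0.25
= 1*1.3333333 + 4*0.25 = 2.3333333

2.3333333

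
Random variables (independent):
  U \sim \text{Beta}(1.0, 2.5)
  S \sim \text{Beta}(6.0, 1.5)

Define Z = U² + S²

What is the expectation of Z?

E[Z] = E[U²] + E[S²]
E[U²] = Var(U) + E[U]² = 0.045351474 + 0.081632653 = 0.12698413
E[S²] = Var(S) + E[S]² = 0.018823529 + 0.64 = 0.65882353
E[Z] = 0.12698413 + 0.65882353 = 0.78580766

0.78580766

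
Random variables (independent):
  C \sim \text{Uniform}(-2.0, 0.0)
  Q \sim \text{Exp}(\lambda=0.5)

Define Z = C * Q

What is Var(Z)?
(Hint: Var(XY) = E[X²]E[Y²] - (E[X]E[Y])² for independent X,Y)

Var(XY) = E[X²]E[Y²] - (E[X]E[Y])²
E[C] = -1, Var(C) = 0.33333333
E[Q] = 2, Var(Q) = 4
E[C²] = 0.33333333 + (-1)² = 1.3333333
E[Q²] = 4 + 2² = 8
Var(Z) = 1.3333333*8 - (-1*2)²
= 10.666667 - 4 = 6.6666667

6.6666667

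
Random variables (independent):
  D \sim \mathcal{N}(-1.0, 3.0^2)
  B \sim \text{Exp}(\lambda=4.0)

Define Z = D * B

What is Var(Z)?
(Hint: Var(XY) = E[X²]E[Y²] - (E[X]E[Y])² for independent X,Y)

Var(XY) = E[X²]E[Y²] - (E[X]E[Y])²
E[D] = -1, Var(D) = 9
E[B] = 0.25, Var(B) = 0.0625
E[D²] = 9 + (-1)² = 10
E[B²] = 0.0625 + 0.25² = 0.125
Var(Z) = 10*0.125 - (-1*0.25)²
= 1.25 - 0.0625 = 1.1875

1.1875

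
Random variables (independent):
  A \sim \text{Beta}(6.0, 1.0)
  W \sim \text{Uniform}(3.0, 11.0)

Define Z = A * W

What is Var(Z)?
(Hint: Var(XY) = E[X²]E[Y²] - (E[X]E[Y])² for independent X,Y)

Var(XY) = E[X²]E[Y²] - (E[X]E[Y])²
E[A] = 0.85714286, Var(A) = 0.015306122
E[W] = 7, Var(W) = 5.3333333
E[A²] = 0.015306122 + 0.85714286² = 0.75
E[W²] = 5.3333333 + 7² = 54.333333
Var(Z) = 0.75*54.333333 - (0.85714286*7)²
= 40.75 - 36 = 4.75

4.75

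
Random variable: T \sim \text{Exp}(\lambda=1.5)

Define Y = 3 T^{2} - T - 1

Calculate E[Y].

E[Y] = 3*E[T²] - 1*E[T] - 1
E[T] = 0.66666667
E[T²] = Var(T) + (E[T])² = 0.44444444 + 0.44444444 = 0.88888889
E[Y] = 3*0.88888889 - 1*0.66666667 - 1 = 1

1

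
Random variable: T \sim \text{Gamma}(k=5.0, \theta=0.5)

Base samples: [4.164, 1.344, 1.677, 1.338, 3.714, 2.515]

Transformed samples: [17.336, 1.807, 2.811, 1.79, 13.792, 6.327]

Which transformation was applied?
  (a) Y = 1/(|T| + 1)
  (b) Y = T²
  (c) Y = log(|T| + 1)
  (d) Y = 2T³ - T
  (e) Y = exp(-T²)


Checking option (b) Y = T²:
  T = 4.164 -> Y = 17.336 ✓
  T = 1.344 -> Y = 1.807 ✓
  T = 1.677 -> Y = 2.811 ✓
All samples match this transformation.

(b) T²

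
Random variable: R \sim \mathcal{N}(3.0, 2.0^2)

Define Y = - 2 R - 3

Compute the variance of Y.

For Y = aR + b: Var(Y) = a² * Var(R)
Var(R) = 2.0^2 = 4
Var(Y) = (-2)² * 4 = 4 * 4 = 16

16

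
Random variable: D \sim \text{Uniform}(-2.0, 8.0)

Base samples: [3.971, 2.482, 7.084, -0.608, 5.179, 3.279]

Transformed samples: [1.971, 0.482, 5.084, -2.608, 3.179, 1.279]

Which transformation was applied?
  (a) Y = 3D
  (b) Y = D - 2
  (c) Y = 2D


Checking option (b) Y = D - 2:
  D = 3.971 -> Y = 1.971 ✓
  D = 2.482 -> Y = 0.482 ✓
  D = 7.084 -> Y = 5.084 ✓
All samples match this transformation.

(b) D - 2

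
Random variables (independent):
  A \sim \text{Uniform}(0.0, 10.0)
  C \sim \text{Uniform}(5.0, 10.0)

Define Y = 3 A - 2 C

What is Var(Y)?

For independent RVs: Var(aX + bY) = a²Var(X) + b²Var(Y)
Var(A) = 8.3333333
Var(C) = 2.0833333
Var(Y) = 3²*8.3333333 + (-2)²*2.0833333
= 9*8.3333333 + 4*2.0833333 = 83.333333

83.333333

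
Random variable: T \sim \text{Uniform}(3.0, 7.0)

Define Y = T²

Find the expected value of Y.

Using E[X²] = Var(X) + (E[X])²:
E[T] = 5
Var(T) = (7 - 3)^2/12 = 1.3333333
E[T²] = 1.3333333 + 5² = 1.3333333 + 25 = 26.333333

26.333333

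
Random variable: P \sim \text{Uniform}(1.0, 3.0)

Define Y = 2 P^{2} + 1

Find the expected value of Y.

E[Y] = 2*E[P²] + 1
E[P] = 2
E[P²] = Var(P) + (E[P])² = 0.33333333 + 4 = 4.3333333
E[Y] = 2*4.3333333 + 1 = 9.6666667

9.6666667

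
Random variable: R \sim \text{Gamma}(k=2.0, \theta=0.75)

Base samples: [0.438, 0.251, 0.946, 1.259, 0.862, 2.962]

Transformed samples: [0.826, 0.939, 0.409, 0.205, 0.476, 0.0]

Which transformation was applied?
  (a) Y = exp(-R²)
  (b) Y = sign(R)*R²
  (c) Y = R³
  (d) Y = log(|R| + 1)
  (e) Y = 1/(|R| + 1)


Checking option (a) Y = exp(-R²):
  R = 0.438 -> Y = 0.826 ✓
  R = 0.251 -> Y = 0.939 ✓
  R = 0.946 -> Y = 0.409 ✓
All samples match this transformation.

(a) exp(-R²)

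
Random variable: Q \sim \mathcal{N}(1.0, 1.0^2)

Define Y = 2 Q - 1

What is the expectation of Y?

For Y = 2Q - 1:
E[Y] = 2 * E[Q] - 1
E[Q] = 1.0 = 1
E[Y] = 2 * 1 - 1 = 1

1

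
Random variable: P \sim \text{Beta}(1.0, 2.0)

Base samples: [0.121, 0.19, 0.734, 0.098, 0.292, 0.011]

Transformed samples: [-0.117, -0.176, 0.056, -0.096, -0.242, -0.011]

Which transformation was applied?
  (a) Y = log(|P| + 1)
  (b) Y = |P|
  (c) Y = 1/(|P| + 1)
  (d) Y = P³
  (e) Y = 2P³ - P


Checking option (e) Y = 2P³ - P:
  P = 0.121 -> Y = -0.117 ✓
  P = 0.19 -> Y = -0.176 ✓
  P = 0.734 -> Y = 0.056 ✓
All samples match this transformation.

(e) 2P³ - P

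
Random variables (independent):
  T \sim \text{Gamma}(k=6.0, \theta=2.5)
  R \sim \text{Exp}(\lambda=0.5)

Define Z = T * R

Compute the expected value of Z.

For independent RVs: E[XY] = E[X]*E[Y]
E[T] = 15
E[R] = 2
E[Z] = 15 * 2 = 30

30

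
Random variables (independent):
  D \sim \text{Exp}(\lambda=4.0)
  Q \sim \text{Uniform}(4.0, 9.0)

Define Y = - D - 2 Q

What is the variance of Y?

For independent RVs: Var(aX + bY) = a²Var(X) + b²Var(Y)
Var(D) = 0.0625
Var(Q) = 2.0833333
Var(Y) = (-1)²*0.0625 + (-2)²*2.0833333
= 1*0.0625 + 4*2.0833333 = 8.3958333

8.3958333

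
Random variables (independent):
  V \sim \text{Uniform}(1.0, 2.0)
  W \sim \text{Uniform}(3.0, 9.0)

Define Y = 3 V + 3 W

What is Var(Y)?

For independent RVs: Var(aX + bY) = a²Var(X) + b²Var(Y)
Var(V) = 0.083333333
Var(W) = 3
Var(Y) = 3²*0.083333333 + 3²*3
= 9*0.083333333 + 9*3 = 27.75

27.75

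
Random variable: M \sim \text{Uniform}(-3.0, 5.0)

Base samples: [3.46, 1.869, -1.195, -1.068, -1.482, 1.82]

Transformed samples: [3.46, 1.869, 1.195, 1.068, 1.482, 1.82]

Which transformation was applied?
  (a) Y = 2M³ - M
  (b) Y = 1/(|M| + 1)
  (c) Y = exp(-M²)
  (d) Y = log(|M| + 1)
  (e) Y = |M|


Checking option (e) Y = |M|:
  M = 3.46 -> Y = 3.46 ✓
  M = 1.869 -> Y = 1.869 ✓
  M = -1.195 -> Y = 1.195 ✓
All samples match this transformation.

(e) |M|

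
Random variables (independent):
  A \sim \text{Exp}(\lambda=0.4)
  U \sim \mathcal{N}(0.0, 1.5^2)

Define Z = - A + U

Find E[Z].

E[Z] = -1*E[A] + 1*E[U]
E[A] = 2.5
E[U] = 0
E[Z] = -1*2.5 + 1*0 = -2.5

-2.5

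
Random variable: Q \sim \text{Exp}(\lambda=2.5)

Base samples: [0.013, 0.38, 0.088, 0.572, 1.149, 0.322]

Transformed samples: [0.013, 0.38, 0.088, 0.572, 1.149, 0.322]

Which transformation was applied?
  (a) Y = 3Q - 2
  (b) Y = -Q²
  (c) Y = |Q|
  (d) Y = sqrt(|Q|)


Checking option (c) Y = |Q|:
  Q = 0.013 -> Y = 0.013 ✓
  Q = 0.38 -> Y = 0.38 ✓
  Q = 0.088 -> Y = 0.088 ✓
All samples match this transformation.

(c) |Q|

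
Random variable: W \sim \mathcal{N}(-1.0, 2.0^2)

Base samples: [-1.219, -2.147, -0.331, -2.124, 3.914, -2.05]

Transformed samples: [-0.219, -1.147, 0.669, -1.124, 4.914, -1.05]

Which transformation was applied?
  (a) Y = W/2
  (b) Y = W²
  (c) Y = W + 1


Checking option (c) Y = W + 1:
  W = -1.219 -> Y = -0.219 ✓
  W = -2.147 -> Y = -1.147 ✓
  W = -0.331 -> Y = 0.669 ✓
All samples match this transformation.

(c) W + 1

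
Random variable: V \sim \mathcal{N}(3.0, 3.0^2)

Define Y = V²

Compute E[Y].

Using E[X²] = Var(X) + (E[X])²:
E[V] = 3
Var(V) = 3.0^2 = 9
E[V²] = 9 + 3² = 9 + 9 = 18

18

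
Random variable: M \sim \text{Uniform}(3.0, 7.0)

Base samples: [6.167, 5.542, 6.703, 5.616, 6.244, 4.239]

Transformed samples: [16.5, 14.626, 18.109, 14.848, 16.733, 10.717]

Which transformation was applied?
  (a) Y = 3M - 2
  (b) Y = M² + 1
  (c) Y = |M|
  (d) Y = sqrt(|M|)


Checking option (a) Y = 3M - 2:
  M = 6.167 -> Y = 16.5 ✓
  M = 5.542 -> Y = 14.626 ✓
  M = 6.703 -> Y = 18.109 ✓
All samples match this transformation.

(a) 3M - 2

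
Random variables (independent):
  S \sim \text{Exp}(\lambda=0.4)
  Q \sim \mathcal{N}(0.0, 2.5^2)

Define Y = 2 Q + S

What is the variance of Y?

For independent RVs: Var(aX + bY) = a²Var(X) + b²Var(Y)
Var(S) = 6.25
Var(Q) = 6.25
Var(Y) = 1²*6.25 + 2²*6.25
= 1*6.25 + 4*6.25 = 31.25

31.25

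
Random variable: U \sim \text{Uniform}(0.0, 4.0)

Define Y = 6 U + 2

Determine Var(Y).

For Y = aU + b: Var(Y) = a² * Var(U)
Var(U) = (4 - 0)^2/12 = 1.3333333
Var(Y) = 6² * 1.3333333 = 36 * 1.3333333 = 48

48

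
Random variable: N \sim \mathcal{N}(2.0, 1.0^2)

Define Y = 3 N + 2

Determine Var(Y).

For Y = aN + b: Var(Y) = a² * Var(N)
Var(N) = 1.0^2 = 1
Var(Y) = 3² * 1 = 9 * 1 = 9

9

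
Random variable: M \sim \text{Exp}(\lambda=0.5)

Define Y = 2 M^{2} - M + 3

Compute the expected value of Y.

E[Y] = 2*E[M²] - 1*E[M] + 3
E[M] = 2
E[M²] = Var(M) + (E[M])² = 4 + 4 = 8
E[Y] = 2*8 - 1*2 + 3 = 17

17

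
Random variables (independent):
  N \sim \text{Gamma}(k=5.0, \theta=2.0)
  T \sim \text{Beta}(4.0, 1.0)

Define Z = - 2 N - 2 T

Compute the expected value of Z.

E[Z] = -2*E[N] - 2*E[T]
E[N] = 10
E[T] = 0.8
E[Z] = -2*10 - 2*0.8 = -21.6

-21.6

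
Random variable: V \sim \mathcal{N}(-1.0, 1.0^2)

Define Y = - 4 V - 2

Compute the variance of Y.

For Y = aV + b: Var(Y) = a² * Var(V)
Var(V) = 1.0^2 = 1
Var(Y) = (-4)² * 1 = 16 * 1 = 16

16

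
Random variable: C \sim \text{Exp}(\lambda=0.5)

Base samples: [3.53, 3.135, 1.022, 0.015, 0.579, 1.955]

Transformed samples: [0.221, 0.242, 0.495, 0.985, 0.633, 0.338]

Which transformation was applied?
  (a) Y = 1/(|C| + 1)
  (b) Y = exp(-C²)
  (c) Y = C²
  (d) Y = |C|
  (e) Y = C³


Checking option (a) Y = 1/(|C| + 1):
  C = 3.53 -> Y = 0.221 ✓
  C = 3.135 -> Y = 0.242 ✓
  C = 1.022 -> Y = 0.495 ✓
All samples match this transformation.

(a) 1/(|C| + 1)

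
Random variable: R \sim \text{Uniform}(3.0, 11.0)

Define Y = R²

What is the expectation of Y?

E[R²] = Var(R) + (E[R])² = 5.3333333 + 49 = 54.333333

54.333333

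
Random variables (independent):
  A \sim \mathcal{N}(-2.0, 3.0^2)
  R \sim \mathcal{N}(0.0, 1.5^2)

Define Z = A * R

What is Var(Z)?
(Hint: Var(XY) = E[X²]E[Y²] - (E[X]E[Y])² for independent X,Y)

Var(XY) = E[X²]E[Y²] - (E[X]E[Y])²
E[A] = -2, Var(A) = 9
E[R] = 0, Var(R) = 2.25
E[A²] = 9 + (-2)² = 13
E[R²] = 2.25 + 0² = 2.25
Var(Z) = 13*2.25 - (-2*0)²
= 29.25 - 0 = 29.25

29.25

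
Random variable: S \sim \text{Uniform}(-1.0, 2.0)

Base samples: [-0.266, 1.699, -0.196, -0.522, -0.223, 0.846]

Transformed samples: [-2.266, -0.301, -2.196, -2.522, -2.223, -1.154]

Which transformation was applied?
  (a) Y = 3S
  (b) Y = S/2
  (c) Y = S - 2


Checking option (c) Y = S - 2:
  S = -0.266 -> Y = -2.266 ✓
  S = 1.699 -> Y = -0.301 ✓
  S = -0.196 -> Y = -2.196 ✓
All samples match this transformation.

(c) S - 2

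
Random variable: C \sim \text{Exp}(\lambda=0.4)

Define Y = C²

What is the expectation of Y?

Using E[X²] = Var(X) + (E[X])²:
E[C] = 2.5
Var(C) = 1/0.4^2 = 6.25
E[C²] = 6.25 + 2.5² = 6.25 + 6.25 = 12.5

12.5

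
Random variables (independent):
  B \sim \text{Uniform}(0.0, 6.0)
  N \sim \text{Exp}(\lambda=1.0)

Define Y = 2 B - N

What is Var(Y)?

For independent RVs: Var(aX + bY) = a²Var(X) + b²Var(Y)
Var(B) = 3
Var(N) = 1
Var(Y) = 2²*3 + (-1)²*1
= 4*3 + 1*1 = 13

13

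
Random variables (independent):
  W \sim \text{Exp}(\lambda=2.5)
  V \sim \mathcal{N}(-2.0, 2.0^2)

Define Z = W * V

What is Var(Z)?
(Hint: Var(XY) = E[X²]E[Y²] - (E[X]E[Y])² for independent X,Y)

Var(XY) = E[X²]E[Y²] - (E[X]E[Y])²
E[W] = 0.4, Var(W) = 0.16
E[V] = -2, Var(V) = 4
E[W²] = 0.16 + 0.4² = 0.32
E[V²] = 4 + (-2)² = 8
Var(Z) = 0.32*8 - (0.4*(-2))²
= 2.56 - 0.64 = 1.92

1.92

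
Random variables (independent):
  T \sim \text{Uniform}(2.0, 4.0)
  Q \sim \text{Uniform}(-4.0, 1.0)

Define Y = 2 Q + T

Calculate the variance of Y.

For independent RVs: Var(aX + bY) = a²Var(X) + b²Var(Y)
Var(T) = 0.33333333
Var(Q) = 2.0833333
Var(Y) = 1²*0.33333333 + 2²*2.0833333
= 1*0.33333333 + 4*2.0833333 = 8.6666667

8.6666667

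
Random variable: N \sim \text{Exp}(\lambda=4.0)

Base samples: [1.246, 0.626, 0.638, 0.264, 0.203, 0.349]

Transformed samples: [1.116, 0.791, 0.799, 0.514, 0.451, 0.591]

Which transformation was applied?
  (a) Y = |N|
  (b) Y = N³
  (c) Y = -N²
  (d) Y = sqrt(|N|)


Checking option (d) Y = sqrt(|N|):
  N = 1.246 -> Y = 1.116 ✓
  N = 0.626 -> Y = 0.791 ✓
  N = 0.638 -> Y = 0.799 ✓
All samples match this transformation.

(d) sqrt(|N|)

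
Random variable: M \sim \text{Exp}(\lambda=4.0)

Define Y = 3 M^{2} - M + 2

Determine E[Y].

E[Y] = 3*E[M²] - 1*E[M] + 2
E[M] = 0.25
E[M²] = Var(M) + (E[M])² = 0.0625 + 0.0625 = 0.125
E[Y] = 3*0.125 - 1*0.25 + 2 = 2.125

2.125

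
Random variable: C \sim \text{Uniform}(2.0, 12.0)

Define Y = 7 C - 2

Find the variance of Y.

For Y = aC + b: Var(Y) = a² * Var(C)
Var(C) = (12 - 2)^2/12 = 8.3333333
Var(Y) = 7² * 8.3333333 = 49 * 8.3333333 = 408.33333

408.33333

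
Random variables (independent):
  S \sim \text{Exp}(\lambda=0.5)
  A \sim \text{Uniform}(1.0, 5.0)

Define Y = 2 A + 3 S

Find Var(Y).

For independent RVs: Var(aX + bY) = a²Var(X) + b²Var(Y)
Var(S) = 4
Var(A) = 1.3333333
Var(Y) = 3²*4 + 2²*1.3333333
= 9*4 + 4*1.3333333 = 41.333333

41.333333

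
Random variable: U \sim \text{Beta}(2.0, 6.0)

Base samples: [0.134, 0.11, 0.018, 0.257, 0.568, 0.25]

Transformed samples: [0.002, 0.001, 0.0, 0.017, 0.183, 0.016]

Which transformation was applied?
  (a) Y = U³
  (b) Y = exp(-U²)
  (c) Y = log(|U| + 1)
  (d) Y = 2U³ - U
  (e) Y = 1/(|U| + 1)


Checking option (a) Y = U³:
  U = 0.134 -> Y = 0.002 ✓
  U = 0.11 -> Y = 0.001 ✓
  U = 0.018 -> Y = 0.0 ✓
All samples match this transformation.

(a) U³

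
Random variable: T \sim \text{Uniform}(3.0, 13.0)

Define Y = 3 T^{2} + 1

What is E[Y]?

E[Y] = 3*E[T²] + 1
E[T] = 8
E[T²] = Var(T) + (E[T])² = 8.3333333 + 64 = 72.333333
E[Y] = 3*72.333333 + 1 = 218

218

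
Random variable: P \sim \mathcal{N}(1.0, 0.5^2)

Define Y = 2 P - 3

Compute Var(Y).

For Y = aP + b: Var(Y) = a² * Var(P)
Var(P) = 0.5^2 = 0.25
Var(Y) = 2² * 0.25 = 4 * 0.25 = 1

1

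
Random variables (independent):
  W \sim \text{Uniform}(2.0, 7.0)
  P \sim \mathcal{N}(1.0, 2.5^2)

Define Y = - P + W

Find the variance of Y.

For independent RVs: Var(aX + bY) = a²Var(X) + b²Var(Y)
Var(W) = 2.0833333
Var(P) = 6.25
Var(Y) = 1²*2.0833333 + (-1)²*6.25
= 1*2.0833333 + 1*6.25 = 8.3333333

8.3333333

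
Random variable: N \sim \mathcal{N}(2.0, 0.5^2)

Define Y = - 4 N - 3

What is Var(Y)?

For Y = aN + b: Var(Y) = a² * Var(N)
Var(N) = 0.5^2 = 0.25
Var(Y) = (-4)² * 0.25 = 16 * 0.25 = 4

4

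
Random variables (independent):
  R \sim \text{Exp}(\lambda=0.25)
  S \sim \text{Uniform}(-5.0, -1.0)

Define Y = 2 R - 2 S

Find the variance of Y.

For independent RVs: Var(aX + bY) = a²Var(X) + b²Var(Y)
Var(R) = 16
Var(S) = 1.3333333
Var(Y) = 2²*16 + (-2)²*1.3333333
= 4*16 + 4*1.3333333 = 69.333333

69.333333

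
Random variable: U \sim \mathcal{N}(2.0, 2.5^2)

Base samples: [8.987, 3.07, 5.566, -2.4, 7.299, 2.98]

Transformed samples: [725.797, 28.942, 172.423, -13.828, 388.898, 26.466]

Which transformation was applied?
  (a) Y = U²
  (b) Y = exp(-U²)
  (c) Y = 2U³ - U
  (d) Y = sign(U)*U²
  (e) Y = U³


Checking option (e) Y = U³:
  U = 8.987 -> Y = 725.797 ✓
  U = 3.07 -> Y = 28.942 ✓
  U = 5.566 -> Y = 172.423 ✓
All samples match this transformation.

(e) U³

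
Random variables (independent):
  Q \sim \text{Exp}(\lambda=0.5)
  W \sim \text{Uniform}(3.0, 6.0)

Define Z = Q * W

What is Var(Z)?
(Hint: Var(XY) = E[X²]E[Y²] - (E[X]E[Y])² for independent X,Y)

Var(XY) = E[X²]E[Y²] - (E[X]E[Y])²
E[Q] = 2, Var(Q) = 4
E[W] = 4.5, Var(W) = 0.75
E[Q²] = 4 + 2² = 8
E[W²] = 0.75 + 4.5² = 21
Var(Z) = 8*21 - (2*4.5)²
= 168 - 81 = 87

87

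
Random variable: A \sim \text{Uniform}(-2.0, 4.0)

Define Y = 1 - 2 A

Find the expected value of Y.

For Y = -2A + 1:
E[Y] = -2 * E[A] + 1
E[A] = (-2 + 4)/2 = 1
E[Y] = -2 * 1 + 1 = -1

-1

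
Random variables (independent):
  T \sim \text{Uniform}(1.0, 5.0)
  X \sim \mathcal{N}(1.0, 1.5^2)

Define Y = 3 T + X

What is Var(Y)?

For independent RVs: Var(aX + bY) = a²Var(X) + b²Var(Y)
Var(T) = 1.3333333
Var(X) = 2.25
Var(Y) = 3²*1.3333333 + 1²*2.25
= 9*1.3333333 + 1*2.25 = 14.25

14.25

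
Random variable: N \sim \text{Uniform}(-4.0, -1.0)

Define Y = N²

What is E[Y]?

Using E[X²] = Var(X) + (E[X])²:
E[N] = -2.5
Var(N) = (-1 + 4)^2/12 = 0.75
E[N²] = 0.75 + (-2.5)² = 0.75 + 6.25 = 7

7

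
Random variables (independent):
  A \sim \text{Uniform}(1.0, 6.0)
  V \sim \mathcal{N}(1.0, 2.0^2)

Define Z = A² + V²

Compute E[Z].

E[Z] = E[A²] + E[V²]
E[A²] = Var(A) + E[A]² = 2.0833333 + 12.25 = 14.333333
E[V²] = Var(V) + E[V]² = 4 + 1 = 5
E[Z] = 14.333333 + 5 = 19.333333

19.333333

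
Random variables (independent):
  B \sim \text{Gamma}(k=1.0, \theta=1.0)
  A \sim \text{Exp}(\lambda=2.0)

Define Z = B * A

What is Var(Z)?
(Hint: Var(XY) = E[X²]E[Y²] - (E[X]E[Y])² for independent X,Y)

Var(XY) = E[X²]E[Y²] - (E[X]E[Y])²
E[B] = 1, Var(B) = 1
E[A] = 0.5, Var(A) = 0.25
E[B²] = 1 + 1² = 2
E[A²] = 0.25 + 0.5² = 0.5
Var(Z) = 2*0.5 - (1*0.5)²
= 1 - 0.25 = 0.75

0.75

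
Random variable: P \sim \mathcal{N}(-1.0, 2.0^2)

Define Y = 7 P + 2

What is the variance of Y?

For Y = aP + b: Var(Y) = a² * Var(P)
Var(P) = 2.0^2 = 4
Var(Y) = 7² * 4 = 49 * 4 = 196

196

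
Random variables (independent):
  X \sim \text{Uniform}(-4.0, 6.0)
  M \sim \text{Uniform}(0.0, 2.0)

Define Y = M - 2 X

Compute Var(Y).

For independent RVs: Var(aX + bY) = a²Var(X) + b²Var(Y)
Var(X) = 8.3333333
Var(M) = 0.33333333
Var(Y) = (-2)²*8.3333333 + 1²*0.33333333
= 4*8.3333333 + 1*0.33333333 = 33.666667

33.666667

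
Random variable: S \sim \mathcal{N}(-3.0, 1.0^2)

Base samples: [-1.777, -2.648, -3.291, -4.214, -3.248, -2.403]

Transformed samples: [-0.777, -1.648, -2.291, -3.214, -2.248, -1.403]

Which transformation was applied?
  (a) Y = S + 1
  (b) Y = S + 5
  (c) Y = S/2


Checking option (a) Y = S + 1:
  S = -1.777 -> Y = -0.777 ✓
  S = -2.648 -> Y = -1.648 ✓
  S = -3.291 -> Y = -2.291 ✓
All samples match this transformation.

(a) S + 1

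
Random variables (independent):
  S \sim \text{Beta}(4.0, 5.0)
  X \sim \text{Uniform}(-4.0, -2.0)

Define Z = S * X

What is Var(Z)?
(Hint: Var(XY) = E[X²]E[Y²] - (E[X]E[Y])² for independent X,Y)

Var(XY) = E[X²]E[Y²] - (E[X]E[Y])²
E[S] = 0.44444444, Var(S) = 0.024691358
E[X] = -3, Var(X) = 0.33333333
E[S²] = 0.024691358 + 0.44444444² = 0.22222222
E[X²] = 0.33333333 + (-3)² = 9.3333333
Var(Z) = 0.22222222*9.3333333 - (0.44444444*(-3))²
= 2.0740741 - 1.7777778 = 0.2962963

0.2962963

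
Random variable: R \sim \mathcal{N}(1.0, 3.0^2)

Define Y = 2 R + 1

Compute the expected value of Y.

For Y = 2R + 1:
E[Y] = 2 * E[R] + 1
E[R] = 1.0 = 1
E[Y] = 2 * 1 + 1 = 3

3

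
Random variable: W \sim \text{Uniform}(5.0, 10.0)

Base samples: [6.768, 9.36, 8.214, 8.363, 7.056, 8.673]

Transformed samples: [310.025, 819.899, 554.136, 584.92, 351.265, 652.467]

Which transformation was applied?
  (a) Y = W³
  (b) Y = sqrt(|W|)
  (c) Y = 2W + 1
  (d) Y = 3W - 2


Checking option (a) Y = W³:
  W = 6.768 -> Y = 310.025 ✓
  W = 9.36 -> Y = 819.899 ✓
  W = 8.214 -> Y = 554.136 ✓
All samples match this transformation.

(a) W³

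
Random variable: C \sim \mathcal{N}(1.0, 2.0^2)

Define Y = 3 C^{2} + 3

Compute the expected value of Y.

E[Y] = 3*E[C²] + 3
E[C] = 1
E[C²] = Var(C) + (E[C])² = 4 + 1 = 5
E[Y] = 3*5 + 3 = 18

18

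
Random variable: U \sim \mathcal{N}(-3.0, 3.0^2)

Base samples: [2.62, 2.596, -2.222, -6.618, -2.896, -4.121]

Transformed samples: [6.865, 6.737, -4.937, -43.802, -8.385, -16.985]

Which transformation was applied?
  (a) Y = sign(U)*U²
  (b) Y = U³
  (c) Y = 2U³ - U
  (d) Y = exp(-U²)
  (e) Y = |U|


Checking option (a) Y = sign(U)*U²:
  U = 2.62 -> Y = 6.865 ✓
  U = 2.596 -> Y = 6.737 ✓
  U = -2.222 -> Y = -4.937 ✓
All samples match this transformation.

(a) sign(U)*U²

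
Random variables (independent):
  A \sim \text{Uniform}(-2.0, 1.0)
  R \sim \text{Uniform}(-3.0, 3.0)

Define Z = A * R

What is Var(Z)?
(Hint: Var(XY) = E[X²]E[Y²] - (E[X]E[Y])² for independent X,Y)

Var(XY) = E[X²]E[Y²] - (E[X]E[Y])²
E[A] = -0.5, Var(A) = 0.75
E[R] = 0, Var(R) = 3
E[A²] = 0.75 + (-0.5)² = 1
E[R²] = 3 + 0² = 3
Var(Z) = 1*3 - (-0.5*0)²
= 3 - 0 = 3

3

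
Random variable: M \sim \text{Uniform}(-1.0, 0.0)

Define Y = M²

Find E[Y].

E[M²] = Var(M) + (E[M])² = 0.083333333 + 0.25 = 0.33333333

0.33333333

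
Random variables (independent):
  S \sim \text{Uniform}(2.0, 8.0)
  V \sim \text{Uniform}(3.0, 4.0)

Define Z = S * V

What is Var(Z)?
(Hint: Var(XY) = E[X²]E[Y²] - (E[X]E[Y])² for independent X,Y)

Var(XY) = E[X²]E[Y²] - (E[X]E[Y])²
E[S] = 5, Var(S) = 3
E[V] = 3.5, Var(V) = 0.083333333
E[S²] = 3 + 5² = 28
E[V²] = 0.083333333 + 3.5² = 12.333333
Var(Z) = 28*12.333333 - (5*3.5)²
= 345.33333 - 306.25 = 39.083333

39.083333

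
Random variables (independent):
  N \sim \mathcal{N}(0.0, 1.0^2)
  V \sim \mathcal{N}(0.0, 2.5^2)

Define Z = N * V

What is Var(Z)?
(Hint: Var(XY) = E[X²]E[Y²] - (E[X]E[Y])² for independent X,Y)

Var(XY) = E[X²]E[Y²] - (E[X]E[Y])²
E[N] = 0, Var(N) = 1
E[V] = 0, Var(V) = 6.25
E[N²] = 1 + 0² = 1
E[V²] = 6.25 + 0² = 6.25
Var(Z) = 1*6.25 - (0*0)²
= 6.25 - 0 = 6.25

6.25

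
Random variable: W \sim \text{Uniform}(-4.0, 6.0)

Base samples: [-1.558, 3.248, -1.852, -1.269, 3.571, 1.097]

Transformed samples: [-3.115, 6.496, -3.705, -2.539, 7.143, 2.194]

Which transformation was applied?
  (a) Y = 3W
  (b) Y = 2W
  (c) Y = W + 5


Checking option (b) Y = 2W:
  W = -1.558 -> Y = -3.115 ✓
  W = 3.248 -> Y = 6.496 ✓
  W = -1.852 -> Y = -3.705 ✓
All samples match this transformation.

(b) 2W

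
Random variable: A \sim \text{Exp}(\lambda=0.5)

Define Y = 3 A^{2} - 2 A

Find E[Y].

E[Y] = 3*E[A²] - 2*E[A]
E[A] = 2
E[A²] = Var(A) + (E[A])² = 4 + 4 = 8
E[Y] = 3*8 - 2*2 = 20

20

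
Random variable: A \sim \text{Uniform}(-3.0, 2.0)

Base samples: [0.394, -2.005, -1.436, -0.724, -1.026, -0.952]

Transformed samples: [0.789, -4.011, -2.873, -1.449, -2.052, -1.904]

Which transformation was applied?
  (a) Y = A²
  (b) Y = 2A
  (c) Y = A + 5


Checking option (b) Y = 2A:
  A = 0.394 -> Y = 0.789 ✓
  A = -2.005 -> Y = -4.011 ✓
  A = -1.436 -> Y = -2.873 ✓
All samples match this transformation.

(b) 2A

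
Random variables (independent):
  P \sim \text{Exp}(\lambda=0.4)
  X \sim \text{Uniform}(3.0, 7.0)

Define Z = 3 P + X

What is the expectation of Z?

E[Z] = 3*E[P] + 1*E[X]
E[P] = 2.5
E[X] = 5
E[Z] = 3*2.5 + 1*5 = 12.5

12.5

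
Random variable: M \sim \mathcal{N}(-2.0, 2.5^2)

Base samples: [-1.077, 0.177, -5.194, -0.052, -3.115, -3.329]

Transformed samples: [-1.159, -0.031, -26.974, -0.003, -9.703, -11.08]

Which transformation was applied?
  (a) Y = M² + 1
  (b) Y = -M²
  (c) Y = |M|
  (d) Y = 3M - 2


Checking option (b) Y = -M²:
  M = -1.077 -> Y = -1.159 ✓
  M = 0.177 -> Y = -0.031 ✓
  M = -5.194 -> Y = -26.974 ✓
All samples match this transformation.

(b) -M²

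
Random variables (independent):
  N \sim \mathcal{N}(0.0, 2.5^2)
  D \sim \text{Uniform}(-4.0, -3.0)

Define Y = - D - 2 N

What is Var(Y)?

For independent RVs: Var(aX + bY) = a²Var(X) + b²Var(Y)
Var(N) = 6.25
Var(D) = 0.083333333
Var(Y) = (-2)²*6.25 + (-1)²*0.083333333
= 4*6.25 + 1*0.083333333 = 25.083333

25.083333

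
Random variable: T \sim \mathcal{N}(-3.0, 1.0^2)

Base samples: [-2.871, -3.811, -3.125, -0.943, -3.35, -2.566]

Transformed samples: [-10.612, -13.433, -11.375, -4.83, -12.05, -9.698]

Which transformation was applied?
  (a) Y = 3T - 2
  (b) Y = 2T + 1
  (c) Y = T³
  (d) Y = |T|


Checking option (a) Y = 3T - 2:
  T = -2.871 -> Y = -10.612 ✓
  T = -3.811 -> Y = -13.433 ✓
  T = -3.125 -> Y = -11.375 ✓
All samples match this transformation.

(a) 3T - 2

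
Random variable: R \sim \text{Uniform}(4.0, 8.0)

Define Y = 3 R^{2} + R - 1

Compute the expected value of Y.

E[Y] = 3*E[R²] + 1*E[R] - 1
E[R] = 6
E[R²] = Var(R) + (E[R])² = 1.3333333 + 36 = 37.333333
E[Y] = 3*37.333333 + 1*6 - 1 = 117

117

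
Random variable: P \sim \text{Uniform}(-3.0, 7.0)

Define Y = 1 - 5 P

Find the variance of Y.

For Y = aP + b: Var(Y) = a² * Var(P)
Var(P) = (7 + 3)^2/12 = 8.3333333
Var(Y) = (-5)² * 8.3333333 = 25 * 8.3333333 = 208.33333

208.33333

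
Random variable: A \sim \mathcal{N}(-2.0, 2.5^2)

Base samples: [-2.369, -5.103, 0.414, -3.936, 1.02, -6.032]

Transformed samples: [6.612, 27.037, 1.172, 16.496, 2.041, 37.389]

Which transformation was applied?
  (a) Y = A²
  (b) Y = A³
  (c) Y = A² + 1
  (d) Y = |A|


Checking option (c) Y = A² + 1:
  A = -2.369 -> Y = 6.612 ✓
  A = -5.103 -> Y = 27.037 ✓
  A = 0.414 -> Y = 1.172 ✓
All samples match this transformation.

(c) A² + 1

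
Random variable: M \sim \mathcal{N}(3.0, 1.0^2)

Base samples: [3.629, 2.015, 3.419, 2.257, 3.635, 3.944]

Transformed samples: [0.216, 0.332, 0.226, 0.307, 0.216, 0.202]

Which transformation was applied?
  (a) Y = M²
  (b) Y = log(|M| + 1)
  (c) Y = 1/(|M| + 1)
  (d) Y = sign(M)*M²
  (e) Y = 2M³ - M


Checking option (c) Y = 1/(|M| + 1):
  M = 3.629 -> Y = 0.216 ✓
  M = 2.015 -> Y = 0.332 ✓
  M = 3.419 -> Y = 0.226 ✓
All samples match this transformation.

(c) 1/(|M| + 1)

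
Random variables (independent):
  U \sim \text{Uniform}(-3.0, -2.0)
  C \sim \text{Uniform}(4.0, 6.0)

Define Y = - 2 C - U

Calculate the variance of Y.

For independent RVs: Var(aX + bY) = a²Var(X) + b²Var(Y)
Var(U) = 0.083333333
Var(C) = 0.33333333
Var(Y) = (-1)²*0.083333333 + (-2)²*0.33333333
= 1*0.083333333 + 4*0.33333333 = 1.4166667

1.4166667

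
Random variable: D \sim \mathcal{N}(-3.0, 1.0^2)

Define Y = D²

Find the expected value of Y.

Using E[X²] = Var(X) + (E[X])²:
E[D] = -3
Var(D) = 1.0^2 = 1
E[D²] = 1 + (-3)² = 1 + 9 = 10

10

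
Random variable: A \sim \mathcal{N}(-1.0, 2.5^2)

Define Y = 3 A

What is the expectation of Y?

For Y = 3A:
E[Y] = 3 * E[A]
E[A] = -1.0 = -1
E[Y] = 3 * (-1) = -3

-3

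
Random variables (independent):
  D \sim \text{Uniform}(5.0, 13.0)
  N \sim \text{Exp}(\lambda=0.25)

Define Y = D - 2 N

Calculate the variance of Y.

For independent RVs: Var(aX + bY) = a²Var(X) + b²Var(Y)
Var(D) = 5.3333333
Var(N) = 16
Var(Y) = 1²*5.3333333 + (-2)²*16
= 1*5.3333333 + 4*16 = 69.333333

69.333333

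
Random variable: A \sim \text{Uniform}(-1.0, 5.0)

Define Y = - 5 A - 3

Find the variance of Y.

For Y = aA + b: Var(Y) = a² * Var(A)
Var(A) = (5 + 1)^2/12 = 3
Var(Y) = (-5)² * 3 = 25 * 3 = 75

75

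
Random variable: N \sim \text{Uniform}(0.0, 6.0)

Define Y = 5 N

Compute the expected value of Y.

For Y = 5N:
E[Y] = 5 * E[N]
E[N] = (0 + 6)/2 = 3
E[Y] = 5 * 3 = 15

15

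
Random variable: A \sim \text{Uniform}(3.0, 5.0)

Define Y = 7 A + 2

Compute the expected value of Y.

For Y = 7A + 2:
E[Y] = 7 * E[A] + 2
E[A] = (3 + 5)/2 = 4
E[Y] = 7 * 4 + 2 = 30

30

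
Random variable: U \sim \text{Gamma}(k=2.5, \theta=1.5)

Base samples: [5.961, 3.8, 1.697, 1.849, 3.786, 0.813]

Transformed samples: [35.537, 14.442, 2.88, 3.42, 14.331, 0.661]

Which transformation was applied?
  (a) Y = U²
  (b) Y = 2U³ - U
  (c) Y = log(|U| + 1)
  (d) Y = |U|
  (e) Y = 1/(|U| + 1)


Checking option (a) Y = U²:
  U = 5.961 -> Y = 35.537 ✓
  U = 3.8 -> Y = 14.442 ✓
  U = 1.697 -> Y = 2.88 ✓
All samples match this transformation.

(a) U²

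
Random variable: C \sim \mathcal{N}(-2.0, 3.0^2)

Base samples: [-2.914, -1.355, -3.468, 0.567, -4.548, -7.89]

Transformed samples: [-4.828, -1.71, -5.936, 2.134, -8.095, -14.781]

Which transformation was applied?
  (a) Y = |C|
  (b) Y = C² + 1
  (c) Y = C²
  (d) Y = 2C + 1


Checking option (d) Y = 2C + 1:
  C = -2.914 -> Y = -4.828 ✓
  C = -1.355 -> Y = -1.71 ✓
  C = -3.468 -> Y = -5.936 ✓
All samples match this transformation.

(d) 2C + 1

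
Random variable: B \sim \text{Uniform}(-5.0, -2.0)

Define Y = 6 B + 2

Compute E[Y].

For Y = 6B + 2:
E[Y] = 6 * E[B] + 2
E[B] = (-5 - 2)/2 = -3.5
E[Y] = 6 * (-3.5) + 2 = -19

-19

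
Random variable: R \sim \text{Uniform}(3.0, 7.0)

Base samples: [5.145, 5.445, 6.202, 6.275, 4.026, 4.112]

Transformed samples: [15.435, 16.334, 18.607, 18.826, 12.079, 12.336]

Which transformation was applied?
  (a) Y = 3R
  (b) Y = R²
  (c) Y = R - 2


Checking option (a) Y = 3R:
  R = 5.145 -> Y = 15.435 ✓
  R = 5.445 -> Y = 16.334 ✓
  R = 6.202 -> Y = 18.607 ✓
All samples match this transformation.

(a) 3R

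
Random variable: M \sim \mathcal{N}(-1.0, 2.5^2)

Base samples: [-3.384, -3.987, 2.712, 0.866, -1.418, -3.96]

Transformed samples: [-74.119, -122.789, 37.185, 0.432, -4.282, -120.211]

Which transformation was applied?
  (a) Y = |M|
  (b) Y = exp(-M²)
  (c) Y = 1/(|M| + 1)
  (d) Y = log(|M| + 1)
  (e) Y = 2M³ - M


Checking option (e) Y = 2M³ - M:
  M = -3.384 -> Y = -74.119 ✓
  M = -3.987 -> Y = -122.789 ✓
  M = 2.712 -> Y = 37.185 ✓
All samples match this transformation.

(e) 2M³ - M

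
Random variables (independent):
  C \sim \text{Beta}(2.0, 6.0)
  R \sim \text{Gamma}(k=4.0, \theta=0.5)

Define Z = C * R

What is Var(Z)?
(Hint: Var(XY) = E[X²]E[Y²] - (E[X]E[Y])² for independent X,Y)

Var(XY) = E[X²]E[Y²] - (E[X]E[Y])²
E[C] = 0.25, Var(C) = 0.020833333
E[R] = 2, Var(R) = 1
E[C²] = 0.020833333 + 0.25² = 0.083333333
E[R²] = 1 + 2² = 5
Var(Z) = 0.083333333*5 - (0.25*2)²
= 0.41666667 - 0.25 = 0.16666667

0.16666667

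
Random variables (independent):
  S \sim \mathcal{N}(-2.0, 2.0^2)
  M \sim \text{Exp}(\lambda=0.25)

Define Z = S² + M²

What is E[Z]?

E[Z] = E[S²] + E[M²]
E[S²] = Var(S) + E[S]² = 4 + 4 = 8
E[M²] = Var(M) + E[M]² = 16 + 16 = 32
E[Z] = 8 + 32 = 40

40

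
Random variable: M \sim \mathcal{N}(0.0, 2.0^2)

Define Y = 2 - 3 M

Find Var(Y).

For Y = aM + b: Var(Y) = a² * Var(M)
Var(M) = 2.0^2 = 4
Var(Y) = (-3)² * 4 = 9 * 4 = 36

36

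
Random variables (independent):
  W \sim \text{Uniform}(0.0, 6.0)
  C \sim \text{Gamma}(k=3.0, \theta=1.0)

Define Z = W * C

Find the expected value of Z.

For independent RVs: E[XY] = E[X]*E[Y]
E[W] = 3
E[C] = 3
E[Z] = 3 * 3 = 9

9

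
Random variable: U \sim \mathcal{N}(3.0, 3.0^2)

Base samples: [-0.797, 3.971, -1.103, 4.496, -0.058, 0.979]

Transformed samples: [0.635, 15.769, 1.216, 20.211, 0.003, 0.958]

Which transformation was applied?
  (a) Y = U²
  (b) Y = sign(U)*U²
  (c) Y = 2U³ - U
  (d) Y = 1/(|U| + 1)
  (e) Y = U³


Checking option (a) Y = U²:
  U = -0.797 -> Y = 0.635 ✓
  U = 3.971 -> Y = 15.769 ✓
  U = -1.103 -> Y = 1.216 ✓
All samples match this transformation.

(a) U²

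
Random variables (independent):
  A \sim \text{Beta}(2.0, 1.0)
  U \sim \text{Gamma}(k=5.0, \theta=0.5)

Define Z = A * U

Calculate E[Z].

For independent RVs: E[XY] = E[X]*E[Y]
E[A] = 0.66666667
E[U] = 2.5
E[Z] = 0.66666667 * 2.5 = 1.6666667

1.6666667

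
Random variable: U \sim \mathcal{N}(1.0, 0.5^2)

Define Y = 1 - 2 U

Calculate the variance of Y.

For Y = aU + b: Var(Y) = a² * Var(U)
Var(U) = 0.5^2 = 0.25
Var(Y) = (-2)² * 0.25 = 4 * 0.25 = 1

1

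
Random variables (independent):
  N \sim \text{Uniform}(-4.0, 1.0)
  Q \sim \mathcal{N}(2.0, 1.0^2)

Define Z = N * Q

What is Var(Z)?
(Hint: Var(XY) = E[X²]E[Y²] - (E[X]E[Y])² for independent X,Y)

Var(XY) = E[X²]E[Y²] - (E[X]E[Y])²
E[N] = -1.5, Var(N) = 2.0833333
E[Q] = 2, Var(Q) = 1
E[N²] = 2.0833333 + (-1.5)² = 4.3333333
E[Q²] = 1 + 2² = 5
Var(Z) = 4.3333333*5 - (-1.5*2)²
= 21.666667 - 9 = 12.666667

12.666667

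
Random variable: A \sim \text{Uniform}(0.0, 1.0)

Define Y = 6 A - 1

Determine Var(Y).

For Y = aA + b: Var(Y) = a² * Var(A)
Var(A) = (1 - 0)^2/12 = 0.083333333
Var(Y) = 6² * 0.083333333 = 36 * 0.083333333 = 3

3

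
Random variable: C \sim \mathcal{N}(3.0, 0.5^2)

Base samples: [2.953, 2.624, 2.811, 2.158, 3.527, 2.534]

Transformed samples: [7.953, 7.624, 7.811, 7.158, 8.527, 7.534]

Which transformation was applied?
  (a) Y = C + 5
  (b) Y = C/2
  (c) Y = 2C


Checking option (a) Y = C + 5:
  C = 2.953 -> Y = 7.953 ✓
  C = 2.624 -> Y = 7.624 ✓
  C = 2.811 -> Y = 7.811 ✓
All samples match this transformation.

(a) C + 5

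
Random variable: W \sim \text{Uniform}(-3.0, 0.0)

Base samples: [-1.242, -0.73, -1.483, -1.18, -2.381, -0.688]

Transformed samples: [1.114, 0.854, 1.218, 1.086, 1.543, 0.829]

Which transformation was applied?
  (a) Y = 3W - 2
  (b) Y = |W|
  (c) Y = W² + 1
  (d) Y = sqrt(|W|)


Checking option (d) Y = sqrt(|W|):
  W = -1.242 -> Y = 1.114 ✓
  W = -0.73 -> Y = 0.854 ✓
  W = -1.483 -> Y = 1.218 ✓
All samples match this transformation.

(d) sqrt(|W|)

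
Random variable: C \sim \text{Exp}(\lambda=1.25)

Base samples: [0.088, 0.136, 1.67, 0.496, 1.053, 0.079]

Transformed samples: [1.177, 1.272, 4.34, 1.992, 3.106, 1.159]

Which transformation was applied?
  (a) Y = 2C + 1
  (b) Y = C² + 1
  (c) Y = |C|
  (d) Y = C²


Checking option (a) Y = 2C + 1:
  C = 0.088 -> Y = 1.177 ✓
  C = 0.136 -> Y = 1.272 ✓
  C = 1.67 -> Y = 4.34 ✓
All samples match this transformation.

(a) 2C + 1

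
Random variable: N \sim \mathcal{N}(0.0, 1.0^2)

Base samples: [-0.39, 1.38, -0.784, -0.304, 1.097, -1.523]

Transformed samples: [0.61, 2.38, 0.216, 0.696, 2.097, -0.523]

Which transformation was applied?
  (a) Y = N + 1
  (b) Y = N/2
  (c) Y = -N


Checking option (a) Y = N + 1:
  N = -0.39 -> Y = 0.61 ✓
  N = 1.38 -> Y = 2.38 ✓
  N = -0.784 -> Y = 0.216 ✓
All samples match this transformation.

(a) N + 1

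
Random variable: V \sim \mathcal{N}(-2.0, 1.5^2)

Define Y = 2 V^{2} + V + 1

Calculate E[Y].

E[Y] = 2*E[V²] + 1*E[V] + 1
E[V] = -2
E[V²] = Var(V) + (E[V])² = 2.25 + 4 = 6.25
E[Y] = 2*6.25 + 1*(-2) + 1 = 11.5

11.5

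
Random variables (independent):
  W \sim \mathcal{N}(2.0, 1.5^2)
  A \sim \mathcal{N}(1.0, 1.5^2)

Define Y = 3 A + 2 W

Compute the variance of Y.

For independent RVs: Var(aX + bY) = a²Var(X) + b²Var(Y)
Var(W) = 2.25
Var(A) = 2.25
Var(Y) = 2²*2.25 + 3²*2.25
= 4*2.25 + 9*2.25 = 29.25

29.25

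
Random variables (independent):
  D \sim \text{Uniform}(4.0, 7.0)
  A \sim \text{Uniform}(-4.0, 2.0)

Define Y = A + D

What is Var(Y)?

For independent RVs: Var(aX + bY) = a²Var(X) + b²Var(Y)
Var(D) = 0.75
Var(A) = 3
Var(Y) = 1²*0.75 + 1²*3
= 1*0.75 + 1*3 = 3.75

3.75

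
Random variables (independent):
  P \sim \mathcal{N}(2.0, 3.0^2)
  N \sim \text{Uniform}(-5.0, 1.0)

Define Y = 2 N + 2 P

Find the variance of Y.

For independent RVs: Var(aX + bY) = a²Var(X) + b²Var(Y)
Var(P) = 9
Var(N) = 3
Var(Y) = 2²*9 + 2²*3
= 4*9 + 4*3 = 48

48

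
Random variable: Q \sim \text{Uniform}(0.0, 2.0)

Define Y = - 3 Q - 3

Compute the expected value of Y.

For Y = -3Q - 3:
E[Y] = -3 * E[Q] - 3
E[Q] = (0 + 2)/2 = 1
E[Y] = -3 * 1 - 3 = -6

-6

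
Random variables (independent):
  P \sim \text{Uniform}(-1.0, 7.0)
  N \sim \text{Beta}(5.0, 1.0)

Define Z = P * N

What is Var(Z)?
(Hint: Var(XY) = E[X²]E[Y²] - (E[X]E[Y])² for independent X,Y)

Var(XY) = E[X²]E[Y²] - (E[X]E[Y])²
E[P] = 3, Var(P) = 5.3333333
E[N] = 0.83333333, Var(N) = 0.01984127
E[P²] = 5.3333333 + 3² = 14.333333
E[N²] = 0.01984127 + 0.83333333² = 0.71428571
Var(Z) = 14.333333*0.71428571 - (3*0.83333333)²
= 10.238095 - 6.25 = 3.9880952

3.9880952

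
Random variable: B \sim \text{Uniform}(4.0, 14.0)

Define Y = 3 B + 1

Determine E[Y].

For Y = 3B + 1:
E[Y] = 3 * E[B] + 1
E[B] = (4 + 14)/2 = 9
E[Y] = 3 * 9 + 1 = 28

28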